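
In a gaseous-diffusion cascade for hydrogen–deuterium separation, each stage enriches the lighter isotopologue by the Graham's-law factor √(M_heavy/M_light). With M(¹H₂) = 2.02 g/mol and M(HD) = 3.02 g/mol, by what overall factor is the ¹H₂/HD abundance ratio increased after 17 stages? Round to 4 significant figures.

Each stage multiplies the ratio by α = √(3.02/2.02), so after 17 stages the overall factor is α^17 = (3.02/2.02)^(17/2).
= 1.49505^(17/2) = 30.52.

30.52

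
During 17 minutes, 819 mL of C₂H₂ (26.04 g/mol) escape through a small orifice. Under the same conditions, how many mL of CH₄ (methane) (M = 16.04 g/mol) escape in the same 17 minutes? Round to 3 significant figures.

From Graham's law, rate_CH₄/rate_C₂H₂ = √(M_C₂H₂/M_CH₄) = √(26.04/16.04) = √1.623 = 1.274.
So the volume for CH₄ is 819 × 1.274 = 1040 mL.

1040 mL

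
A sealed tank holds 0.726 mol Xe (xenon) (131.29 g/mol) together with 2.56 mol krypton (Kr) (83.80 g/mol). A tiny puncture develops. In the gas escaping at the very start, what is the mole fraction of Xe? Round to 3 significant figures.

0.185

Rate_i ∝ x_i/√M_i (Graham's law weighted by mole fraction), so the effusate composition follows n_i/√M_i.
Mole fraction of Xe in the effusate = (n_Xe/√M_Xe) / (n_Xe/√M_Xe + n_Kr/√M_Kr)
= (0.726/√131.29) / (0.726/√131.29 + 2.56/√83.80) = 0.06336/(0.06336 + 0.2797) = 0.185.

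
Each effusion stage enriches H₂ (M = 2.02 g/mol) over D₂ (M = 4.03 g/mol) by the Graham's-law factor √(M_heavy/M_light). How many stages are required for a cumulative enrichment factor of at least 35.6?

11

Single-stage factor α = √(4.03/2.02), so ln α = ½ ln(1.99505) = 0.3453.
Need α^N ≥ 35.6 ⇒ N ≥ ln(35.6) / ln α = 3.572 / 0.3453 = 10.34.
Rounding up, N = 11 stages.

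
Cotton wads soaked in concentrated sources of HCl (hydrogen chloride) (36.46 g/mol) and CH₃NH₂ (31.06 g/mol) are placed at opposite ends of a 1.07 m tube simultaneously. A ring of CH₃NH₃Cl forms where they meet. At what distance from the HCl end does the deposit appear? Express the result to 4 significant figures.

Graham's law gives d_HCl/d_CH₃NH₂ = rate_HCl/rate_CH₃NH₂ = √(M_CH₃NH₂/M_HCl) = √(31.06/36.46) = 0.9230.
With d_HCl + d_CH₃NH₂ = 1.07 m, d_CH₃NH₂ = 1.07/(1 + 0.9230) = 0.5564 m.
d_HCl = 1.07 − 0.5564 = 0.5136 m.

0.5136 m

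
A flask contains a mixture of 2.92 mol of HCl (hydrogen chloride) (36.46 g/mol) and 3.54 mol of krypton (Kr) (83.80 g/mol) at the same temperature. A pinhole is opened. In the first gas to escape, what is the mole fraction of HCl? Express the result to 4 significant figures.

The effusion rate of species i is ∝ p_i/√M_i ∝ n_i/√M_i.
Mole fraction of HCl in the effusate = (n_HCl/√M_HCl) / (n_HCl/√M_HCl + n_Kr/√M_Kr)
= (2.92/√36.46) / (2.92/√36.46 + 3.54/√83.80) = 0.4836/(0.4836 + 0.3867) = 0.5557.

0.5557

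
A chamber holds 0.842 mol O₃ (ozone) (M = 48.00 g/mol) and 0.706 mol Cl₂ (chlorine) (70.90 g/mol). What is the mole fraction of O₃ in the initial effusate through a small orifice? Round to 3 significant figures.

0.592

Rate_i ∝ x_i/√M_i (Graham's law weighted by mole fraction), so the effusate composition follows n_i/√M_i.
Mole fraction of O₃ in the effusate = (n_O₃/√M_O₃) / (n_O₃/√M_O₃ + n_Cl₂/√M_Cl₂)
= (0.842/√48.00) / (0.842/√48.00 + 0.706/√70.90) = 0.1215/(0.1215 + 0.08385) = 0.592.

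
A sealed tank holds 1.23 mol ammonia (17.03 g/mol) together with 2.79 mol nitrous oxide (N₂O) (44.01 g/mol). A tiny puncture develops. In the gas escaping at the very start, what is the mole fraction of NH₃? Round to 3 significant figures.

Rate_i ∝ x_i/√M_i (Graham's law weighted by mole fraction), so the effusate composition follows n_i/√M_i.
x_NH₃(eff) = (n_NH₃/√M_NH₃) / (n_NH₃/√M_NH₃ + n_N₂O/√M_N₂O)
= (1.23/√17.03) / (1.23/√17.03 + 2.79/√44.01) = 0.2981/(0.2981 + 0.4206) = 0.415.

0.415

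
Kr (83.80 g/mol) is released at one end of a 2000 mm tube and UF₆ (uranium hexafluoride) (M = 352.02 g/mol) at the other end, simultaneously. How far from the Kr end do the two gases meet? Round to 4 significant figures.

Graham's law gives d_Kr/d_UF₆ = rate_Kr/rate_UF₆ = √(M_UF₆/M_Kr) = √(352.02/83.80) = 2.050.
With d_Kr + d_UF₆ = 2000 mm, d_UF₆ = 2000/(1 + 2.050) = 655.8 mm.
d_Kr = 2000 − 655.8 = 1344 mm.

1344 mm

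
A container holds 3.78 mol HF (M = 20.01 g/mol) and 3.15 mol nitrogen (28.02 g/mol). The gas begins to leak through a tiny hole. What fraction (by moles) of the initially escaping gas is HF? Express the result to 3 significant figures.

Effusion rate of each component ∝ n_i/√M_i (partial pressure × 1/√M).
So x_HF in the escaping gas = (n_HF/√M_HF) / Σ(n_i/√M_i)
= (3.78/√20.01) / (3.78/√20.01 + 3.15/√28.02) = 0.8450/(0.8450 + 0.5951) = 0.587.

0.587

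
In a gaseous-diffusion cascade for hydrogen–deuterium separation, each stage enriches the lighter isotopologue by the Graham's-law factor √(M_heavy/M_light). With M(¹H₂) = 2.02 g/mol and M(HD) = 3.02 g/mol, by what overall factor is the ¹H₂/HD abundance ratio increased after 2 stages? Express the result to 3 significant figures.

Overall factor = α^2 with α = √(3.02/2.02), i.e. (3.02/2.02)^(2/2).
= 1.49505^1 = 1.50.

1.50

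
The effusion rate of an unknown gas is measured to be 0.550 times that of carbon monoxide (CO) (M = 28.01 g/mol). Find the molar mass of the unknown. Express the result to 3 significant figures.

92.6 g/mol

Graham's law gives rate_X/rate_CO = √(M_CO/M_X).
0.550 = √(28.01/M_X)
M_X = 28.01 / 0.550² = 28.01 / 0.3025 = 92.6 g/mol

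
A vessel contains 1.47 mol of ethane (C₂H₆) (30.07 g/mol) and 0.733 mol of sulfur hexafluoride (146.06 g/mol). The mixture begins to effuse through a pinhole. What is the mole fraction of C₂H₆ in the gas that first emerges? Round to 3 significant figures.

Each component's effusion rate ∝ (its partial pressure)·(1/√M) ∝ n_i/√M_i.
Mole fraction of C₂H₆ in the effusate = (n_C₂H₆/√M_C₂H₆) / (n_C₂H₆/√M_C₂H₆ + n_SF₆/√M_SF₆)
= (1.47/√30.07) / (1.47/√30.07 + 0.733/√146.06) = 0.2681/(0.2681 + 0.06065) = 0.815.

0.815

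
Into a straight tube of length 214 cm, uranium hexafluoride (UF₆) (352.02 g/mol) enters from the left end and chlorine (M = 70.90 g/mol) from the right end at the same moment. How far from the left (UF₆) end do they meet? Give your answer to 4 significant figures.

66.29 cm

The fronts meet when d_UF₆ + d_Cl₂ = L with d_UF₆/d_Cl₂ = √(M_Cl₂/M_UF₆) (Graham's law). Here √(M_Cl₂/M_UF₆) = √(70.90/352.02) = 0.4488.
With d_UF₆ + d_Cl₂ = 214 cm, d_Cl₂ = 214/(1 + 0.4488) = 147.7 cm.
d_UF₆ = 214 − 147.7 = 66.29 cm.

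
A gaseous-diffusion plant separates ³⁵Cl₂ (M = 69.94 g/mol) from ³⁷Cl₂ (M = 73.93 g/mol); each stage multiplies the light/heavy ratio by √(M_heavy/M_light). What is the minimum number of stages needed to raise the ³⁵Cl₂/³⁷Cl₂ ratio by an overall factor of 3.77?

Single-stage factor α = √(73.93/69.94), so ln α = ½ ln(1.05705) = 0.02774.
Need α^N ≥ 3.77 ⇒ N ≥ ln(3.77) / ln α = 1.327 / 0.02774 = 47.84.
Minimum whole number of stages: N = 48.

48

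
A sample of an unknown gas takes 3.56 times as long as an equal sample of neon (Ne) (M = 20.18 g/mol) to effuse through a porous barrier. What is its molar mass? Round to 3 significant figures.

By Graham's law, t_X/t_Ne = √(M_X/M_Ne).
3.56 = √(M_X/20.18)
M_X = 20.18 × 3.56² = 20.18 × 12.67 = 256 g/mol

256 g/mol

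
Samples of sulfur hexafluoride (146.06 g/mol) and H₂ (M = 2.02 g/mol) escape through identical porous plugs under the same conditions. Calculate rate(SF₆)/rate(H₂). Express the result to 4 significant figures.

By Graham's law, rate_SF₆/rate_H₂ = √(M_H₂/M_SF₆) = √(2.02/146.06) = √0.01383 = 0.1176.

0.1176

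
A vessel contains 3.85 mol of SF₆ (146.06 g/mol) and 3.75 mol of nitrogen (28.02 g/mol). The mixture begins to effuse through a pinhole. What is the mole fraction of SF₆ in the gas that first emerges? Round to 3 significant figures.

0.310

Rate_i ∝ x_i/√M_i (Graham's law weighted by mole fraction), so the effusate composition follows n_i/√M_i.
So x_SF₆ in the escaping gas = (n_SF₆/√M_SF₆) / Σ(n_i/√M_i)
= (3.85/√146.06) / (3.85/√146.06 + 3.75/√28.02) = 0.3186/(0.3186 + 0.7084) = 0.310.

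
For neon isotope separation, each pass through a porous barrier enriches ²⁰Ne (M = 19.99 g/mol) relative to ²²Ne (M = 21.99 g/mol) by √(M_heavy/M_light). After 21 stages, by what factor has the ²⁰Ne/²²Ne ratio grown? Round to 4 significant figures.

2.722

Each stage multiplies the ratio by α = √(21.99/19.99), so after 21 stages the overall factor is α^21 = (21.99/19.99)^(21/2).
= 1.10005^(21/2) = 2.722.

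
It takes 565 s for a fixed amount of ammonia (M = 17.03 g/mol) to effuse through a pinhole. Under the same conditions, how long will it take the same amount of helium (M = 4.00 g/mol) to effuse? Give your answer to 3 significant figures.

Since effusion rate ∝ 1/√M, t_He/t_NH₃ = √(M_He/M_NH₃) = √(4.00/17.03) = √0.2349 = 0.4846.
So the time for He is 565 × 0.4846 = 274 s.

274 s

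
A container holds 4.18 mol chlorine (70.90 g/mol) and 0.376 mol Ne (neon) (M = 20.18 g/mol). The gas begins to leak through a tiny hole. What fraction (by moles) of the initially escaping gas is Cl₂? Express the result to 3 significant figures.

0.856

Effusion rate of each component ∝ n_i/√M_i (partial pressure × 1/√M).
So x_Cl₂ in the escaping gas = (n_Cl₂/√M_Cl₂) / Σ(n_i/√M_i)
= (4.18/√70.90) / (4.18/√70.90 + 0.376/√20.18) = 0.4964/(0.4964 + 0.08370) = 0.856.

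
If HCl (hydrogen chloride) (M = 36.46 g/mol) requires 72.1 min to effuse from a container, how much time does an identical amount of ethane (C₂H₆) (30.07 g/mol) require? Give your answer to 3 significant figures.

65.5 min

Since effusion rate ∝ 1/√M, t_C₂H₆/t_HCl = √(M_C₂H₆/M_HCl) = √(30.07/36.46) = √0.8247 = 0.9082.
So the time for C₂H₆ is 72.1 × 0.9082 = 65.5 min.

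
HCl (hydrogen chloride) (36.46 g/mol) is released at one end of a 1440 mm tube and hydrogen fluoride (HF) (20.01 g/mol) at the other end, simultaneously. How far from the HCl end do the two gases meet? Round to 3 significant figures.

613 mm

In equal time, each gas travels a distance ∝ its rate ∝ 1/√M, so d_HCl/d_HF = √(M_HF/M_HCl) = √(20.01/36.46) = 0.7408.
With d_HCl + d_HF = 1440 mm, d_HF = 1440/(1 + 0.7408) = 827.2 mm.
d_HCl = 1440 − 827.2 = 613 mm.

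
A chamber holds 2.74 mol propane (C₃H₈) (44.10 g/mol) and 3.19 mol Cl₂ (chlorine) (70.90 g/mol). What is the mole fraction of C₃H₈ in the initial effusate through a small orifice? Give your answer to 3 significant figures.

Each component's effusion rate ∝ (its partial pressure)·(1/√M) ∝ n_i/√M_i.
x_C₃H₈(eff) = (n_C₃H₈/√M_C₃H₈) / (n_C₃H₈/√M_C₃H₈ + n_Cl₂/√M_Cl₂)
= (2.74/√44.10) / (2.74/√44.10 + 3.19/√70.90) = 0.4126/(0.4126 + 0.3789) = 0.521.

0.521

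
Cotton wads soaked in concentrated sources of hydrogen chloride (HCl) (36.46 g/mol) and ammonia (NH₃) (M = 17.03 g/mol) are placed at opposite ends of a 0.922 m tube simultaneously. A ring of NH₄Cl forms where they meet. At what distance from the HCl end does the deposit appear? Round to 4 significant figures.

Distances travelled in equal time are proportional to diffusion rates, so d_HCl/d_NH₃ = √(M_NH₃/M_HCl) = √(17.03/36.46) = 0.6834.
With d_HCl + d_NH₃ = 0.922 m, d_NH₃ = 0.922/(1 + 0.6834) = 0.5477 m.
d_HCl = 0.922 − 0.5477 = 0.3743 m.

0.3743 m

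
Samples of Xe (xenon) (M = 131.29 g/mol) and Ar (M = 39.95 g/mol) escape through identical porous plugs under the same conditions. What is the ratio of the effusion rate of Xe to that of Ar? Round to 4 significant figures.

0.5516

Graham's law gives rate_Xe/rate_Ar = √(M_Ar/M_Xe) = √(39.95/131.29) = √0.3043 = 0.5516.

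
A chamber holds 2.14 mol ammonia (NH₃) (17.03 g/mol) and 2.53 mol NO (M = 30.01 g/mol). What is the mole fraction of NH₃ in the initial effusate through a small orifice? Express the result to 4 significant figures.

0.5289

Each component's effusion rate ∝ (its partial pressure)·(1/√M) ∝ n_i/√M_i.
So x_NH₃ in the escaping gas = (n_NH₃/√M_NH₃) / Σ(n_i/√M_i)
= (2.14/√17.03) / (2.14/√17.03 + 2.53/√30.01) = 0.5186/(0.5186 + 0.4618) = 0.5289.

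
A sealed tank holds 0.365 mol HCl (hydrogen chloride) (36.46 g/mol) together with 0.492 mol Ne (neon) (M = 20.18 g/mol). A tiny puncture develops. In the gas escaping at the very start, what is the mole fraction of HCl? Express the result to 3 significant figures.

0.356

Each component's effusion rate ∝ (its partial pressure)·(1/√M) ∝ n_i/√M_i.
Mole fraction of HCl in the effusate = (n_HCl/√M_HCl) / (n_HCl/√M_HCl + n_Ne/√M_Ne)
= (0.365/√36.46) / (0.365/√36.46 + 0.492/√20.18) = 0.06045/(0.06045 + 0.1095) = 0.356.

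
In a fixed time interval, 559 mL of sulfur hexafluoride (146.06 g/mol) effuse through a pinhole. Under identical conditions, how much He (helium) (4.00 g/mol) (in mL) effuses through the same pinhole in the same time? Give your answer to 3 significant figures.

Graham's law gives rate_He/rate_SF₆ = √(M_SF₆/M_He) = √(146.06/4.00) = √36.52 = 6.043.
So the volume for He is 559 × 6.043 = 3380 mL.

3380 mL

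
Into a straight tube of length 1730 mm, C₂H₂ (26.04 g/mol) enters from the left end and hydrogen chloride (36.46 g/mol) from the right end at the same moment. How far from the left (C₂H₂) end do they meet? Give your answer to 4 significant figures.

The fronts meet when d_C₂H₂ + d_HCl = L with d_C₂H₂/d_HCl = √(M_HCl/M_C₂H₂) (Graham's law). Here √(M_HCl/M_C₂H₂) = √(36.46/26.04) = 1.183.
With d_C₂H₂ + d_HCl = 1730 mm, d_HCl = 1730/(1 + 1.183) = 792.4 mm.
d_C₂H₂ = 1730 − 792.4 = 937.6 mm.

937.6 mm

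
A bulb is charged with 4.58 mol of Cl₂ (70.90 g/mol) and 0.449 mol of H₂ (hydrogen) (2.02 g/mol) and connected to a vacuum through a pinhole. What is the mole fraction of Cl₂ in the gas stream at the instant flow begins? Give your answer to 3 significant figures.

The effusion rate of species i is ∝ p_i/√M_i ∝ n_i/√M_i.
x_Cl₂(eff) = (n_Cl₂/√M_Cl₂) / (n_Cl₂/√M_Cl₂ + n_H₂/√M_H₂)
= (4.58/√70.90) / (4.58/√70.90 + 0.449/√2.02) = 0.5439/(0.5439 + 0.3159) = 0.633.

0.633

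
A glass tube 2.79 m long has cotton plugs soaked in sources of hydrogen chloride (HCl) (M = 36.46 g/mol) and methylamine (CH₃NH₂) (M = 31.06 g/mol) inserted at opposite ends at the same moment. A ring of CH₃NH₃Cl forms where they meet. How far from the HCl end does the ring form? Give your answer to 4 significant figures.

Distances travelled in equal time are proportional to diffusion rates, so d_HCl/d_CH₃NH₂ = √(M_CH₃NH₂/M_HCl) = √(31.06/36.46) = 0.9230.
With d_HCl + d_CH₃NH₂ = 2.79 m, d_CH₃NH₂ = 2.79/(1 + 0.9230) = 1.451 m.
d_HCl = 2.79 − 1.451 = 1.339 m.

1.339 m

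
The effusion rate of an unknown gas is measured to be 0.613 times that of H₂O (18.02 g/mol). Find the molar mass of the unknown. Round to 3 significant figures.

From Graham's law, rate_X/rate_H₂O = √(M_H₂O/M_X).
0.613 = √(18.02/M_X)
M_X = 18.02 / 0.613² = 18.02 / 0.3758 = 48.0 g/mol

48.0 g/mol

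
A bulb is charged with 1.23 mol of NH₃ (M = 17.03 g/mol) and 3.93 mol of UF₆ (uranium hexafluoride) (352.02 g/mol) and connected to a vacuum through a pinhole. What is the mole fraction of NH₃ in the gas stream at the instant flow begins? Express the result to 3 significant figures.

0.587

Each component's effusion rate ∝ (its partial pressure)·(1/√M) ∝ n_i/√M_i.
x_NH₃(eff) = (n_NH₃/√M_NH₃) / (n_NH₃/√M_NH₃ + n_UF₆/√M_UF₆)
= (1.23/√17.03) / (1.23/√17.03 + 3.93/√352.02) = 0.2981/(0.2981 + 0.2095) = 0.587.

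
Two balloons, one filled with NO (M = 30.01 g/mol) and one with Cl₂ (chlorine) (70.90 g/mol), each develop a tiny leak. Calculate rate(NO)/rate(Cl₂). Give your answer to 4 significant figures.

1.537

By Graham's law, rate_NO/rate_Cl₂ = √(M_Cl₂/M_NO) = √(70.90/30.01) = √2.363 = 1.537.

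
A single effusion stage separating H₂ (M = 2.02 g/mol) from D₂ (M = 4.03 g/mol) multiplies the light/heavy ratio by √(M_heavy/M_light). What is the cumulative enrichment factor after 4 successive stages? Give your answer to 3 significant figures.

After 4 stages the ratio has grown by (√(4.03/2.02))^4 = (4.03/2.02)^(4/2).
= 1.99505^2 = 3.98.

3.98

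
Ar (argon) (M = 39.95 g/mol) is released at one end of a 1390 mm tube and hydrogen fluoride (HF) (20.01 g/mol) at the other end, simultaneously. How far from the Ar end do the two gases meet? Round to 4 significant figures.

576.1 mm

Distances travelled in equal time are proportional to diffusion rates, so d_Ar/d_HF = √(M_HF/M_Ar) = √(20.01/39.95) = 0.7077.
With d_Ar + d_HF = 1390 mm, d_HF = 1390/(1 + 0.7077) = 813.9 mm.
d_Ar = 1390 − 813.9 = 576.1 mm.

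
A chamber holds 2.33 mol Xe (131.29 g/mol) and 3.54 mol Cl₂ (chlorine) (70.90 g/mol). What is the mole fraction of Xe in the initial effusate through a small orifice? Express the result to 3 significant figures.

0.326

Each component's effusion rate ∝ (its partial pressure)·(1/√M) ∝ n_i/√M_i.
So x_Xe in the escaping gas = (n_Xe/√M_Xe) / Σ(n_i/√M_i)
= (2.33/√131.29) / (2.33/√131.29 + 3.54/√70.90) = 0.2033/(0.2033 + 0.4204) = 0.326.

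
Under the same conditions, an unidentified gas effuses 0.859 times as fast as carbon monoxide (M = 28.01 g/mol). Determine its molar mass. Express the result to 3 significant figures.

38.0 g/mol

From Graham's law, rate_X/rate_CO = √(M_CO/M_X).
0.859 = √(28.01/M_X)
M_X = 28.01 / 0.859² = 28.01 / 0.7379 = 38.0 g/mol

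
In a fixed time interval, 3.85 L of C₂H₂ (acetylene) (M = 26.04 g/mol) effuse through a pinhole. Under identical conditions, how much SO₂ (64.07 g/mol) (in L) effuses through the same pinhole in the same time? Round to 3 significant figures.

2.45 L

By Graham's law, rate_SO₂/rate_C₂H₂ = √(M_C₂H₂/M_SO₂) = √(26.04/64.07) = √0.4064 = 0.6375.
So the volume for SO₂ is 3.85 × 0.6375 = 2.45 L.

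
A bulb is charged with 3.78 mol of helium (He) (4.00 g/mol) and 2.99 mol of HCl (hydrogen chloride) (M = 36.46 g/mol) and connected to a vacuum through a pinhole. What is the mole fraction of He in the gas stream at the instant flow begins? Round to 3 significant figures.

Each component's effusion rate ∝ (its partial pressure)·(1/√M) ∝ n_i/√M_i.
So x_He in the escaping gas = (n_He/√M_He) / Σ(n_i/√M_i)
= (3.78/√4.00) / (3.78/√4.00 + 2.99/√36.46) = 1.890/(1.890 + 0.4952) = 0.792.

0.792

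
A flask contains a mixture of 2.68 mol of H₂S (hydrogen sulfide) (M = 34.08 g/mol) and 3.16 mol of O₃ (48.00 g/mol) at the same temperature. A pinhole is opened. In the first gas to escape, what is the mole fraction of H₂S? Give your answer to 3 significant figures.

0.502

Each component's effusion rate ∝ (its partial pressure)·(1/√M) ∝ n_i/√M_i.
Mole fraction of H₂S in the effusate = (n_H₂S/√M_H₂S) / (n_H₂S/√M_H₂S + n_O₃/√M_O₃)
= (2.68/√34.08) / (2.68/√34.08 + 3.16/√48.00) = 0.4591/(0.4591 + 0.4561) = 0.502.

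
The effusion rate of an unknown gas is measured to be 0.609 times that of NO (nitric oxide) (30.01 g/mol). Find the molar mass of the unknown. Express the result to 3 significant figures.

Graham's law gives rate_X/rate_NO = √(M_NO/M_X).
0.609 = √(30.01/M_X)
M_X = 30.01 / 0.609² = 30.01 / 0.3709 = 80.9 g/mol

80.9 g/mol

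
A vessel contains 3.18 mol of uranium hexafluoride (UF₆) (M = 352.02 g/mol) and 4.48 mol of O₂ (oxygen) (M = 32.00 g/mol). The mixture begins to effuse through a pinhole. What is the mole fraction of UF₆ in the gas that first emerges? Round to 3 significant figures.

0.176

Rate_i ∝ x_i/√M_i (Graham's law weighted by mole fraction), so the effusate composition follows n_i/√M_i.
Mole fraction of UF₆ in the effusate = (n_UF₆/√M_UF₆) / (n_UF₆/√M_UF₆ + n_O₂/√M_O₂)
= (3.18/√352.02) / (3.18/√352.02 + 4.48/√32.00) = 0.1695/(0.1695 + 0.7920) = 0.176.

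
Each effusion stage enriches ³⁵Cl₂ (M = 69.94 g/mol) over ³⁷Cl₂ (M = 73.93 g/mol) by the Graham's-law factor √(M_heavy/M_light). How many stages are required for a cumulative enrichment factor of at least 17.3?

103

Per stage α = (73.93/69.94)^(1/2) = 1.05705^0.5, giving ln α = 0.02774.
Need α^N ≥ 17.3 ⇒ N ≥ ln(17.3) / ln α = 2.851 / 0.02774 = 102.76.
So at least 103 stages are needed.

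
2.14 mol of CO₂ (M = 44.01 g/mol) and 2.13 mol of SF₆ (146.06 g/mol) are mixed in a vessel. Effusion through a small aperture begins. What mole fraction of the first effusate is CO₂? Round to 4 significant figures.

The effusion rate of species i is ∝ p_i/√M_i ∝ n_i/√M_i.
So x_CO₂ in the escaping gas = (n_CO₂/√M_CO₂) / Σ(n_i/√M_i)
= (2.14/√44.01) / (2.14/√44.01 + 2.13/√146.06) = 0.3226/(0.3226 + 0.1762) = 0.6467.

0.6467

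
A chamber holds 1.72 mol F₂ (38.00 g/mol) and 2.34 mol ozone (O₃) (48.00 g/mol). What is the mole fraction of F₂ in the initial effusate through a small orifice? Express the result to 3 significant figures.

Effusion rate of each component ∝ n_i/√M_i (partial pressure × 1/√M).
Mole fraction of F₂ in the effusate = (n_F₂/√M_F₂) / (n_F₂/√M_F₂ + n_O₃/√M_O₃)
= (1.72/√38.00) / (1.72/√38.00 + 2.34/√48.00) = 0.2790/(0.2790 + 0.3377) = 0.452.

0.452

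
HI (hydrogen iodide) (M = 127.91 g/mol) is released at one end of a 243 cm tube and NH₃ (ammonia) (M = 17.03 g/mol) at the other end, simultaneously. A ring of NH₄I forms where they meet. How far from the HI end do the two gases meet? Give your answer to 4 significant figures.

Graham's law gives d_HI/d_NH₃ = rate_HI/rate_NH₃ = √(M_NH₃/M_HI) = √(17.03/127.91) = 0.3649.
With d_HI + d_NH₃ = 243 cm, d_NH₃ = 243/(1 + 0.3649) = 178.0 cm.
d_HI = 243 − 178.0 = 64.96 cm.

64.96 cm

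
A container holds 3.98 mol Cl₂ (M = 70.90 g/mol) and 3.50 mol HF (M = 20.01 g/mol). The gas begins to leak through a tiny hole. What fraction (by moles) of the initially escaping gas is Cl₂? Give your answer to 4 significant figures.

Effusion rate of each component ∝ n_i/√M_i (partial pressure × 1/√M).
x_Cl₂(eff) = (n_Cl₂/√M_Cl₂) / (n_Cl₂/√M_Cl₂ + n_HF/√M_HF)
= (3.98/√70.90) / (3.98/√70.90 + 3.50/√20.01) = 0.4727/(0.4727 + 0.7824) = 0.3766.

0.3766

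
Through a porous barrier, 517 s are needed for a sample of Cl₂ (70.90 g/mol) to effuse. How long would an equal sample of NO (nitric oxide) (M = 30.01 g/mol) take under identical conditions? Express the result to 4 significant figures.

Using Graham's law: t_NO/t_Cl₂ = √(M_NO/M_Cl₂) = √(30.01/70.90) = √0.4233 = 0.6506.
So the time for NO is 517 × 0.6506 = 336.4 s.

336.4 s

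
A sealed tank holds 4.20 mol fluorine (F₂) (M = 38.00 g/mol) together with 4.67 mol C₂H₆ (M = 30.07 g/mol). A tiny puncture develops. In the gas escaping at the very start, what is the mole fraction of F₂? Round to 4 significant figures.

0.4445

The effusion rate of species i is ∝ p_i/√M_i ∝ n_i/√M_i.
x_F₂(eff) = (n_F₂/√M_F₂) / (n_F₂/√M_F₂ + n_C₂H₆/√M_C₂H₆)
= (4.20/√38.00) / (4.20/√38.00 + 4.67/√30.07) = 0.6813/(0.6813 + 0.8516) = 0.4445.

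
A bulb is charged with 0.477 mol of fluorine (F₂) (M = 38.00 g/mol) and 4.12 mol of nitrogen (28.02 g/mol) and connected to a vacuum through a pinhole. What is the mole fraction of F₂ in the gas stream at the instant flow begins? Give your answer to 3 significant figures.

0.0904

Rate_i ∝ x_i/√M_i (Graham's law weighted by mole fraction), so the effusate composition follows n_i/√M_i.
Mole fraction of F₂ in the effusate = (n_F₂/√M_F₂) / (n_F₂/√M_F₂ + n_N₂/√M_N₂)
= (0.477/√38.00) / (0.477/√38.00 + 4.12/√28.02) = 0.07738/(0.07738 + 0.7783) = 0.0904.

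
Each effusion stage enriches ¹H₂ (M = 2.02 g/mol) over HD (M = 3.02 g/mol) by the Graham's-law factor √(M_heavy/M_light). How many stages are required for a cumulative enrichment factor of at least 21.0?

Per stage α = (3.02/2.02)^(1/2) = 1.49505^0.5, giving ln α = 0.2011.
Need α^N ≥ 21.0 ⇒ N ≥ ln(21.0) / ln α = 3.045 / 0.2011 = 15.14.
Rounding up, N = 16 stages.

16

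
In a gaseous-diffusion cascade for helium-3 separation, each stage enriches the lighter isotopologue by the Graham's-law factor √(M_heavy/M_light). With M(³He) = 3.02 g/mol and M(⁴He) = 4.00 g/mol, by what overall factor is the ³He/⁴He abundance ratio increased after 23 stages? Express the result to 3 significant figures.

Each stage multiplies the ratio by α = √(4.00/3.02), so after 23 stages the overall factor is α^23 = (4.00/3.02)^(23/2).
= 1.32450^(23/2) = 25.3.

25.3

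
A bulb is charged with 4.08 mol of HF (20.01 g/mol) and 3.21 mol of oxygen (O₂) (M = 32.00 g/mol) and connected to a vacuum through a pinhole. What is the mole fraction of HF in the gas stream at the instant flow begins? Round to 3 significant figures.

Effusion rate of each component ∝ n_i/√M_i (partial pressure × 1/√M).
Mole fraction of HF in the effusate = (n_HF/√M_HF) / (n_HF/√M_HF + n_O₂/√M_O₂)
= (4.08/√20.01) / (4.08/√20.01 + 3.21/√32.00) = 0.9121/(0.9121 + 0.5675) = 0.616.

0.616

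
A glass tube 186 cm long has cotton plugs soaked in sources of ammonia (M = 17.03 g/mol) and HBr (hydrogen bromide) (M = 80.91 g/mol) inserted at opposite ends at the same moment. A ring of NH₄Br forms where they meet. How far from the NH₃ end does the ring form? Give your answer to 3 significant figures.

128 cm

Distances travelled in equal time are proportional to diffusion rates, so d_NH₃/d_HBr = √(M_HBr/M_NH₃) = √(80.91/17.03) = 2.180.
With d_NH₃ + d_HBr = 186 cm, d_HBr = 186/(1 + 2.180) = 58.50 cm.
d_NH₃ = 186 − 58.50 = 128 cm.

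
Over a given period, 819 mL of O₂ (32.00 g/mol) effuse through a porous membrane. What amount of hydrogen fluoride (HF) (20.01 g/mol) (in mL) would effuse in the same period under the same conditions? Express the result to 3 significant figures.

By Graham's law, rate_HF/rate_O₂ = √(M_O₂/M_HF) = √(32.00/20.01) = √1.599 = 1.265.
So the volume for HF is 819 × 1.265 = 1040 mL.

1040 mL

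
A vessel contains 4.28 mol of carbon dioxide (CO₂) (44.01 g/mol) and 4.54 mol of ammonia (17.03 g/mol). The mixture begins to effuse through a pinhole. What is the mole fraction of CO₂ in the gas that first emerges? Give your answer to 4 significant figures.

The effusion rate of species i is ∝ p_i/√M_i ∝ n_i/√M_i.
x_CO₂(eff) = (n_CO₂/√M_CO₂) / (n_CO₂/√M_CO₂ + n_NH₃/√M_NH₃)
= (4.28/√44.01) / (4.28/√44.01 + 4.54/√17.03) = 0.6452/(0.6452 + 1.100) = 0.3697.

0.3697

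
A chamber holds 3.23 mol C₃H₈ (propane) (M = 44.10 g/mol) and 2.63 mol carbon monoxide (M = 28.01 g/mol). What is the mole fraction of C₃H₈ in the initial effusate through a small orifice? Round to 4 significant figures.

Effusion rate of each component ∝ n_i/√M_i (partial pressure × 1/√M).
Mole fraction of C₃H₈ in the effusate = (n_C₃H₈/√M_C₃H₈) / (n_C₃H₈/√M_C₃H₈ + n_CO/√M_CO)
= (3.23/√44.10) / (3.23/√44.10 + 2.63/√28.01) = 0.4864/(0.4864 + 0.4969) = 0.4946.

0.4946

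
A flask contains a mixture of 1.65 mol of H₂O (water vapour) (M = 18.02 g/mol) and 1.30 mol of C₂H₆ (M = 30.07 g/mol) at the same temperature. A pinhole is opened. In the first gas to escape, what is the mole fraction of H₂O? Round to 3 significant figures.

0.621

Rate_i ∝ x_i/√M_i (Graham's law weighted by mole fraction), so the effusate composition follows n_i/√M_i.
So x_H₂O in the escaping gas = (n_H₂O/√M_H₂O) / Σ(n_i/√M_i)
= (1.65/√18.02) / (1.65/√18.02 + 1.30/√30.07) = 0.3887/(0.3887 + 0.2371) = 0.621.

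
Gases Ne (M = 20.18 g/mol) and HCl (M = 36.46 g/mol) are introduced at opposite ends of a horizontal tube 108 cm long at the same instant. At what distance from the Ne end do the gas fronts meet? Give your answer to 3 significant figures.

61.9 cm

Distances travelled in equal time are proportional to diffusion rates, so d_Ne/d_HCl = √(M_HCl/M_Ne) = √(36.46/20.18) = 1.344.
With d_Ne + d_HCl = 108 cm, d_HCl = 108/(1 + 1.344) = 46.07 cm.
d_Ne = 108 − 46.07 = 61.9 cm.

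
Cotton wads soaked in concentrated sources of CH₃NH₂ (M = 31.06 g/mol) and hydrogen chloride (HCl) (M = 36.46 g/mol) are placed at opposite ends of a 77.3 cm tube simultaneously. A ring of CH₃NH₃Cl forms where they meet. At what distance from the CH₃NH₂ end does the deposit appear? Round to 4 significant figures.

40.20 cm

Graham's law gives d_CH₃NH₂/d_HCl = rate_CH₃NH₂/rate_HCl = √(M_HCl/M_CH₃NH₂) = √(36.46/31.06) = 1.083.
With d_CH₃NH₂ + d_HCl = 77.3 cm, d_HCl = 77.3/(1 + 1.083) = 37.10 cm.
d_CH₃NH₂ = 77.3 − 37.10 = 40.20 cm.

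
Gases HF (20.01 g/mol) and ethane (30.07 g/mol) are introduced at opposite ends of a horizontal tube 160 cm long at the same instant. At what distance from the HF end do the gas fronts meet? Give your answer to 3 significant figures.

88.1 cm

Distances travelled in equal time are proportional to diffusion rates, so d_HF/d_C₂H₆ = √(M_C₂H₆/M_HF) = √(30.07/20.01) = 1.226.
With d_HF + d_C₂H₆ = 160 cm, d_C₂H₆ = 160/(1 + 1.226) = 71.88 cm.
d_HF = 160 − 71.88 = 88.1 cm.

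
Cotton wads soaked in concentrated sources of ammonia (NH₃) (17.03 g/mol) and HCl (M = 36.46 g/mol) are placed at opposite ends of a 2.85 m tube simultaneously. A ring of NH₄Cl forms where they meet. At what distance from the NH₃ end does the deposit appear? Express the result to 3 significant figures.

1.69 m

Graham's law gives d_NH₃/d_HCl = rate_NH₃/rate_HCl = √(M_HCl/M_NH₃) = √(36.46/17.03) = 1.463.
With d_NH₃ + d_HCl = 2.85 m, d_HCl = 2.85/(1 + 1.463) = 1.157 m.
d_NH₃ = 2.85 − 1.157 = 1.69 m.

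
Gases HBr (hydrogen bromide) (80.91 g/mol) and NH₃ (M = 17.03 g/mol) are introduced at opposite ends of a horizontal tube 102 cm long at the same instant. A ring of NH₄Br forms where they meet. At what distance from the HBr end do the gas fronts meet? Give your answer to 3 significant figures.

In equal time, each gas travels a distance ∝ its rate ∝ 1/√M, so d_HBr/d_NH₃ = √(M_NH₃/M_HBr) = √(17.03/80.91) = 0.4588.
With d_HBr + d_NH₃ = 102 cm, d_NH₃ = 102/(1 + 0.4588) = 69.92 cm.
d_HBr = 102 − 69.92 = 32.1 cm.

32.1 cm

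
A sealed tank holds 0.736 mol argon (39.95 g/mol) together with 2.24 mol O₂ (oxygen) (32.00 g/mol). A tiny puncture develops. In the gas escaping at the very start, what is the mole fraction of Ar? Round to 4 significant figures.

Rate_i ∝ x_i/√M_i (Graham's law weighted by mole fraction), so the effusate composition follows n_i/√M_i.
Mole fraction of Ar in the effusate = (n_Ar/√M_Ar) / (n_Ar/√M_Ar + n_O₂/√M_O₂)
= (0.736/√39.95) / (0.736/√39.95 + 2.24/√32.00) = 0.1164/(0.1164 + 0.3960) = 0.2272.

0.2272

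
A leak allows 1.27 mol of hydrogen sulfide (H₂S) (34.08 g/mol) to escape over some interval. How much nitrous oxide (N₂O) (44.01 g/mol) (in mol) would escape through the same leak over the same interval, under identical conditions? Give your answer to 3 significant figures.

From Graham's law, rate_N₂O/rate_H₂S = √(M_H₂S/M_N₂O) = √(34.08/44.01) = √0.7744 = 0.8800.
So the amount for N₂O is 1.27 × 0.8800 = 1.12 mol.

1.12 mol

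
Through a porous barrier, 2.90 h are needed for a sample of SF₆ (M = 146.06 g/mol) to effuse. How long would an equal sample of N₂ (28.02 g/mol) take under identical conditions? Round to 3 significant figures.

Since effusion rate ∝ 1/√M, t_N₂/t_SF₆ = √(M_N₂/M_SF₆) = √(28.02/146.06) = √0.1918 = 0.4380.
So the time for N₂ is 2.90 × 0.4380 = 1.27 h.

1.27 h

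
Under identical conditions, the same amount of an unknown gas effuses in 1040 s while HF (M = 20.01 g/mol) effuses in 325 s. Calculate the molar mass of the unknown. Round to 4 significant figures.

204.9 g/mol

From Graham's law, t_X/t_HF = √(M_X/M_HF).
1040/325 = 3.200 = √(M_X/20.01)
M_X = 20.01 × 3.200² = 20.01 × 10.24 = 204.9 g/mol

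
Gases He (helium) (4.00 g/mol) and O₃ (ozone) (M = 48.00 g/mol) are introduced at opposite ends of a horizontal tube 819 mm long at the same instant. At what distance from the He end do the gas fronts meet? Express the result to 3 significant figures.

636 mm

In equal time, each gas travels a distance ∝ its rate ∝ 1/√M, so d_He/d_O₃ = √(M_O₃/M_He) = √(48.00/4.00) = 3.464.
With d_He + d_O₃ = 819 mm, d_O₃ = 819/(1 + 3.464) = 183.5 mm.
d_He = 819 − 183.5 = 636 mm.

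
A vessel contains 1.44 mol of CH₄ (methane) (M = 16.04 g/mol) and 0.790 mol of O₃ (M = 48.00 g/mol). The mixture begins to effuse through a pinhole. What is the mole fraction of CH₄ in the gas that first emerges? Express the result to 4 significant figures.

The effusion rate of species i is ∝ p_i/√M_i ∝ n_i/√M_i.
Mole fraction of CH₄ in the effusate = (n_CH₄/√M_CH₄) / (n_CH₄/√M_CH₄ + n_O₃/√M_O₃)
= (1.44/√16.04) / (1.44/√16.04 + 0.790/√48.00) = 0.3596/(0.3596 + 0.1140) = 0.7592.

0.7592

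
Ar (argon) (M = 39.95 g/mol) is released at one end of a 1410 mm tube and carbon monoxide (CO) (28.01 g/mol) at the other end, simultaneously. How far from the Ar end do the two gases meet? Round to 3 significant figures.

In equal time, each gas travels a distance ∝ its rate ∝ 1/√M, so d_Ar/d_CO = √(M_CO/M_Ar) = √(28.01/39.95) = 0.8373.
With d_Ar + d_CO = 1410 mm, d_CO = 1410/(1 + 0.8373) = 767.4 mm.
d_Ar = 1410 − 767.4 = 643 mm.

643 mm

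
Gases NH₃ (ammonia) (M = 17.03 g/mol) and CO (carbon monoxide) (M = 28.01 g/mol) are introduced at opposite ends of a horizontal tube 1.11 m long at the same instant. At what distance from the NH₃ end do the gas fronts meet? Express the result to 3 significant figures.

0.624 m

Distances travelled in equal time are proportional to diffusion rates, so d_NH₃/d_CO = √(M_CO/M_NH₃) = √(28.01/17.03) = 1.282.
With d_NH₃ + d_CO = 1.11 m, d_CO = 1.11/(1 + 1.282) = 0.4863 m.
d_NH₃ = 1.11 − 0.4863 = 0.624 m.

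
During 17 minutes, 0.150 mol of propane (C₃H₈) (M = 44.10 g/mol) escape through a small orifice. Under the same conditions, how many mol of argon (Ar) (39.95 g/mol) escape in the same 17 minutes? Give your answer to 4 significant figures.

0.1576 mol

By Graham's law, rate_Ar/rate_C₃H₈ = √(M_C₃H₈/M_Ar) = √(44.10/39.95) = √1.104 = 1.051.
So the amount for Ar is 0.150 × 1.051 = 0.1576 mol.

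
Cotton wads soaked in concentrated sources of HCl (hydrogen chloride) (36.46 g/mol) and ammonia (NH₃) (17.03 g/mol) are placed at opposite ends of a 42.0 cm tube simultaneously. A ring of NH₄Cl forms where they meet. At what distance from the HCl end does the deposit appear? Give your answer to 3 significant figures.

17.1 cm

In equal time, each gas travels a distance ∝ its rate ∝ 1/√M, so d_HCl/d_NH₃ = √(M_NH₃/M_HCl) = √(17.03/36.46) = 0.6834.
With d_HCl + d_NH₃ = 42.0 cm, d_NH₃ = 42.0/(1 + 0.6834) = 24.95 cm.
d_HCl = 42.0 − 24.95 = 17.1 cm.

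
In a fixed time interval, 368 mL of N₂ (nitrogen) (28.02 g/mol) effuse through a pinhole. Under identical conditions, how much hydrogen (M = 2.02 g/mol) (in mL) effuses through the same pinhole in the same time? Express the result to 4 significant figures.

1371 mL

Graham's law gives rate_H₂/rate_N₂ = √(M_N₂/M_H₂) = √(28.02/2.02) = √13.87 = 3.724.
So the volume for H₂ is 368 × 3.724 = 1371 mL.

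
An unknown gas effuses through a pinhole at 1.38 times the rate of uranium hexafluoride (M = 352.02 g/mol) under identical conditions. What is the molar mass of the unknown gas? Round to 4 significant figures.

From Graham's law, rate_X/rate_UF₆ = √(M_UF₆/M_X).
1.38 = √(352.02/M_X)
M_X = 352.02 / 1.38² = 352.02 / 1.904 = 184.8 g/mol

184.8 g/mol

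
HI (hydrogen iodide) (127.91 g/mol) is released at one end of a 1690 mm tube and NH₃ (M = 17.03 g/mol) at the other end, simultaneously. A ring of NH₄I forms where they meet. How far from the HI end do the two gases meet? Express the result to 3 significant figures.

452 mm

Distances travelled in equal time are proportional to diffusion rates, so d_HI/d_NH₃ = √(M_NH₃/M_HI) = √(17.03/127.91) = 0.3649.
With d_HI + d_NH₃ = 1690 mm, d_NH₃ = 1690/(1 + 0.3649) = 1238 mm.
d_HI = 1690 − 1238 = 452 mm.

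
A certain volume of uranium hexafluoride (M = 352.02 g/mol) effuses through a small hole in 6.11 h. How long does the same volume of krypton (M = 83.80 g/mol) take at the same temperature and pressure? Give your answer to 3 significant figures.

From Graham's law, t_Kr/t_UF₆ = √(M_Kr/M_UF₆) = √(83.80/352.02) = √0.2381 = 0.4879.
So the time for Kr is 6.11 × 0.4879 = 2.98 h.

2.98 h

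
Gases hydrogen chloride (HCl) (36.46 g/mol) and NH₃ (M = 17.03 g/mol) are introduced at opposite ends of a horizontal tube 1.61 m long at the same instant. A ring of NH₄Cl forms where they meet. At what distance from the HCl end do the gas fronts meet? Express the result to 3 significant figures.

0.654 m

Distances travelled in equal time are proportional to diffusion rates, so d_HCl/d_NH₃ = √(M_NH₃/M_HCl) = √(17.03/36.46) = 0.6834.
With d_HCl + d_NH₃ = 1.61 m, d_NH₃ = 1.61/(1 + 0.6834) = 0.9564 m.
d_HCl = 1.61 − 0.9564 = 0.654 m.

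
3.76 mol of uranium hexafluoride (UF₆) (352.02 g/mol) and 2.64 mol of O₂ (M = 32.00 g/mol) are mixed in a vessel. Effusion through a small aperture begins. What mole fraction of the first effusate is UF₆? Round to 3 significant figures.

The effusion rate of species i is ∝ p_i/√M_i ∝ n_i/√M_i.
x_UF₆(eff) = (n_UF₆/√M_UF₆) / (n_UF₆/√M_UF₆ + n_O₂/√M_O₂)
= (3.76/√352.02) / (3.76/√352.02 + 2.64/√32.00) = 0.2004/(0.2004 + 0.4667) = 0.300.

0.300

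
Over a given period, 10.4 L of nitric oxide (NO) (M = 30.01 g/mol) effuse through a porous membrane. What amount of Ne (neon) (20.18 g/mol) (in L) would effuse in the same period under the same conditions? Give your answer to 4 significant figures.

From Graham's law, rate_Ne/rate_NO = √(M_NO/M_Ne) = √(30.01/20.18) = √1.487 = 1.219.
So the volume for Ne is 10.4 × 1.219 = 12.68 L.

12.68 L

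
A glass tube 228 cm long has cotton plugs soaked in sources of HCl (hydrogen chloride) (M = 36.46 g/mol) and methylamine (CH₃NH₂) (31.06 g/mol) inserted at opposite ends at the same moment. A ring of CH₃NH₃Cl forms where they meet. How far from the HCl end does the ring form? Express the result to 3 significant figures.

109 cm

Graham's law gives d_HCl/d_CH₃NH₂ = rate_HCl/rate_CH₃NH₂ = √(M_CH₃NH₂/M_HCl) = √(31.06/36.46) = 0.9230.
With d_HCl + d_CH₃NH₂ = 228 cm, d_CH₃NH₂ = 228/(1 + 0.9230) = 118.6 cm.
d_HCl = 228 − 118.6 = 109 cm.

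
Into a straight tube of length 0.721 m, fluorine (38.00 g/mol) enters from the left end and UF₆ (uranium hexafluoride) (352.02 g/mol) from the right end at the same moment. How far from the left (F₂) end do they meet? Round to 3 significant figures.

0.543 m

Graham's law gives d_F₂/d_UF₆ = rate_F₂/rate_UF₆ = √(M_UF₆/M_F₂) = √(352.02/38.00) = 3.044.
With d_F₂ + d_UF₆ = 0.721 m, d_UF₆ = 0.721/(1 + 3.044) = 0.1783 m.
d_F₂ = 0.721 − 0.1783 = 0.543 m.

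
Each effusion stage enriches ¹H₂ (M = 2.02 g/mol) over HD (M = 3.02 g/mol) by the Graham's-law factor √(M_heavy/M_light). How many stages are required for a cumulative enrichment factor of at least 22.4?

16

Per stage α = (3.02/2.02)^(1/2) = 1.49505^0.5, giving ln α = 0.2011.
Need α^N ≥ 22.4 ⇒ N ≥ ln(22.4) / ln α = 3.109 / 0.2011 = 15.46.
So at least 16 stages are needed.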